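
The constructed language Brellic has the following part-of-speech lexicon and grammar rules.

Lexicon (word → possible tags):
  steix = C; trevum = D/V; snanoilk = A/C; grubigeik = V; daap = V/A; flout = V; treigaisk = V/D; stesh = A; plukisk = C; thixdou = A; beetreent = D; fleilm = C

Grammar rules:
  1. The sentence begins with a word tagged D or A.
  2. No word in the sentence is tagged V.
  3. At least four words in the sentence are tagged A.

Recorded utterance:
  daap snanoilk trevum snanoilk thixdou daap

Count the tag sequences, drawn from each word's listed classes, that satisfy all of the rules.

3

Candidates per position — 1:daap {V,A}; 2:snanoilk {A,C}; 3:trevum {D,V}; 4:snanoilk {A,C}; 5:thixdou {A}; 6:daap {V,A}.
There are 32 candidate sequences in total.
The sequences that satisfy every rule: A A D A A A; A A D C A A; A C D A A A.
Count = 3.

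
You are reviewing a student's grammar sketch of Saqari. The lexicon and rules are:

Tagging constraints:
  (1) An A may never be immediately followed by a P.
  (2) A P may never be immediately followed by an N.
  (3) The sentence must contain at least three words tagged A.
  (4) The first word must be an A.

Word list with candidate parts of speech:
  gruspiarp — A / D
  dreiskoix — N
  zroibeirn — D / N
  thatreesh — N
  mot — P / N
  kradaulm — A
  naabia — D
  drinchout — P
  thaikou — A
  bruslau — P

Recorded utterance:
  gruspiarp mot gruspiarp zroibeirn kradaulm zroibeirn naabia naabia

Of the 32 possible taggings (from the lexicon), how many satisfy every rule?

Candidates per position — 1:gruspiarp {A,D}; 2:mot {P,N}; 3:gruspiarp {A,D}; 4:zroibeirn {D,N}; 5:kradaulm {A}; 6:zroibeirn {D,N}; 7:naabia {D}; 8:naabia {D}.
There are 32 candidate sequences in total.
The sequences that satisfy every rule: A N A D A D D D; A N A D A N D D; A N A N A D D D; A N A N A N D D.
Count = 4.

4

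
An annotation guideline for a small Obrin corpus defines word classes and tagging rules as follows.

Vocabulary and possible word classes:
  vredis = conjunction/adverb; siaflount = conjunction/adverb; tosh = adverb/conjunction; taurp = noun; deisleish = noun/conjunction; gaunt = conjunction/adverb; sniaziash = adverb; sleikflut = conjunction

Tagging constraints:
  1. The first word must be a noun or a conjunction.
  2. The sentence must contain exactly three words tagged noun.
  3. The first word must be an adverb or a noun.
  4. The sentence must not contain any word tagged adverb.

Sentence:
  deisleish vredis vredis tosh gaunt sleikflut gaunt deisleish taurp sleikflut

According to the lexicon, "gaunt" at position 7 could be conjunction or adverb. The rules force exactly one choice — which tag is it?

conjunction

Candidates per position — 1:deisleish {noun,conjunction}; 2:vredis {conjunction,adverb}; 3:vredis {conjunction,adverb}; 4:tosh {adverb,conjunction}; 5:gaunt {conjunction,adverb}; 6:sleikflut {conjunction}; 7:gaunt {conjunction,adverb}; 8:deisleish {noun,conjunction}; 9:taurp {noun}; 10:sleikflut {conjunction}.
Position 1: conjunction is ruled out by rule 2; that leaves noun.
Position 2: adverb is ruled out by rule 4; that leaves conjunction.
Position 3: adverb is ruled out by rule 4; that leaves conjunction.
Position 4: adverb is ruled out by rule 4; that leaves conjunction.
Position 5: adverb is ruled out by rule 4; that leaves conjunction.
Position 7: adverb is ruled out by rule 4; that leaves conjunction.
Position 8: conjunction is ruled out by rule 2; that leaves noun.
The only consistent sequence is: noun conjunction conjunction conjunction conjunction conjunction conjunction noun noun conjunction.
Check: rule 1 holds; rule 2 holds; rule 3 holds; rule 4 holds.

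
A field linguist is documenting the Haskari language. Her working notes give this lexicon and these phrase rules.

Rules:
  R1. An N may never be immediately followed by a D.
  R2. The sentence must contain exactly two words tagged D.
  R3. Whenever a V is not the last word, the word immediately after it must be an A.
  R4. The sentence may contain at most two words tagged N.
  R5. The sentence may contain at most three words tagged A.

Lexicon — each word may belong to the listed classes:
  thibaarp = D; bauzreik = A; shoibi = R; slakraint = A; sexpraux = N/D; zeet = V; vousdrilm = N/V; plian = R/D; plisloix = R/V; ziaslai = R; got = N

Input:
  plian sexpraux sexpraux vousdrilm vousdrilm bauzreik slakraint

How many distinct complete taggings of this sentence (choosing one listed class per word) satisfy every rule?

3

Candidates per position — 1:plian {R,D}; 2:sexpraux {N,D}; 3:sexpraux {N,D}; 4:vousdrilm {N,V}; 5:vousdrilm {N,V}; 6:bauzreik {A}; 7:slakraint {A}.
There are 32 candidate sequences in total.
The sequences that satisfy every rule: R D D N N A A; R D D N V A A; D D N N V A A.
Count = 3.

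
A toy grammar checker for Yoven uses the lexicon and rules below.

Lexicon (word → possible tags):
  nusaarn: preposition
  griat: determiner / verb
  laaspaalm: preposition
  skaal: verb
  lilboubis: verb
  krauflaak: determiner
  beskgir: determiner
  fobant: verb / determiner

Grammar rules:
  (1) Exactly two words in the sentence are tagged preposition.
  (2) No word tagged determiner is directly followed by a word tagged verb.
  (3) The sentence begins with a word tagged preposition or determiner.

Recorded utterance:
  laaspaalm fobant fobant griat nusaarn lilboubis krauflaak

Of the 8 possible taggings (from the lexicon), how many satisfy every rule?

Candidates per position — 1:laaspaalm {preposition}; 2:fobant {verb,determiner}; 3:fobant {verb,determiner}; 4:griat {determiner,verb}; 5:nusaarn {preposition}; 6:lilboubis {verb}; 7:krauflaak {determiner}.
There are 8 candidate sequences in total.
The sequences that satisfy every rule: preposition verb verb determiner preposition verb determiner; preposition verb verb verb preposition verb determiner; preposition verb determiner determiner preposition verb determiner; preposition determiner determiner determiner preposition verb determiner.
Count = 4.

4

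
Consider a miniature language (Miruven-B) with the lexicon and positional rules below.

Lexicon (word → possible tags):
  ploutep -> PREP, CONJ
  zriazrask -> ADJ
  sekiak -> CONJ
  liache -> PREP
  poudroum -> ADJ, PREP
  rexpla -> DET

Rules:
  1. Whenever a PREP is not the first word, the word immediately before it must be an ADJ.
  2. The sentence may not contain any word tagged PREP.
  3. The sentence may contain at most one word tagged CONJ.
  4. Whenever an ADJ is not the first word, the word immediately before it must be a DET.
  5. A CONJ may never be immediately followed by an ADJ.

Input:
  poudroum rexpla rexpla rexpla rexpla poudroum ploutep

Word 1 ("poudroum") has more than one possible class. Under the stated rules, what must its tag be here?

ADJ

Candidates per position — 1:poudroum {ADJ,PREP}; 2:rexpla {DET}; 3:rexpla {DET}; 4:rexpla {DET}; 5:rexpla {DET}; 6:poudroum {ADJ,PREP}; 7:ploutep {PREP,CONJ}.
At position 1, choosing PREP makes rule 2 impossible to satisfy; hence ADJ.
At position 6, choosing PREP makes rule 1 impossible to satisfy; hence ADJ.
At position 7, choosing PREP makes rule 2 impossible to satisfy; hence CONJ.
That leaves exactly one tagging: ADJ DET DET DET DET ADJ CONJ.
Verifying each rule — rule 1 holds; rule 2 holds; rule 3 holds; rule 4 holds; rule 5 holds.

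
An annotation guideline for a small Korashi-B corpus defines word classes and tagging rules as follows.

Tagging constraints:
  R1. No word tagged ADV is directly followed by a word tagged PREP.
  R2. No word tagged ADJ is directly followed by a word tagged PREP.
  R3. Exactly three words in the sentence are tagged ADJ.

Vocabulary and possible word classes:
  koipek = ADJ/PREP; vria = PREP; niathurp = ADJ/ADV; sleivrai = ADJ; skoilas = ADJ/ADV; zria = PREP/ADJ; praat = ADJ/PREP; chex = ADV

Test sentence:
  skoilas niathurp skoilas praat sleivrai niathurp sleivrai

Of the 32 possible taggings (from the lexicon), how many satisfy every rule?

1

Candidates per position — 1:skoilas {ADJ,ADV}; 2:niathurp {ADJ,ADV}; 3:skoilas {ADJ,ADV}; 4:praat {ADJ,PREP}; 5:sleivrai {ADJ}; 6:niathurp {ADJ,ADV}; 7:sleivrai {ADJ}.
There are 32 candidate sequences in total.
The sequences that satisfy every rule: ADV ADV ADV ADJ ADJ ADV ADJ.
Count = 1.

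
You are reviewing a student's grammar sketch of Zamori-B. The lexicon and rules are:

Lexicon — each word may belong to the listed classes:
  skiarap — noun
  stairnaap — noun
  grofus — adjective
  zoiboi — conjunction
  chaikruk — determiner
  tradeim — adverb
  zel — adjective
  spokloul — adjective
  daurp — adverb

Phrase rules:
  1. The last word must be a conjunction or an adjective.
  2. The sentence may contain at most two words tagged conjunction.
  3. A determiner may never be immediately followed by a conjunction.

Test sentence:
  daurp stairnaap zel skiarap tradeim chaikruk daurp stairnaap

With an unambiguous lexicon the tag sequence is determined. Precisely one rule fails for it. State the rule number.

1

Fixed tagging: adverb noun adjective noun adverb determiner adverb noun.
Applying the rules: R1 fails, R2 ok, R3 ok.
Only rule 1 fails.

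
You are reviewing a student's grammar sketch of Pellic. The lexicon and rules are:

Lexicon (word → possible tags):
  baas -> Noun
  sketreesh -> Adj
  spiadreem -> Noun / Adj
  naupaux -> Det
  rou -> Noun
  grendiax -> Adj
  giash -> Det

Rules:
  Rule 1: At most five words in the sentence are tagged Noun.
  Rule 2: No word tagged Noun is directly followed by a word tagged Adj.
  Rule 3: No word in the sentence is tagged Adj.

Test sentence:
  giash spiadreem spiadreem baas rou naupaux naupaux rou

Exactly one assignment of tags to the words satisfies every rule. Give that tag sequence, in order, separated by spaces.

Det Noun Noun Noun Noun Det Det Noun

Candidates per position — 1:giash {Det}; 2:spiadreem {Noun,Adj}; 3:spiadreem {Noun,Adj}; 4:baas {Noun}; 5:rou {Noun}; 6:naupaux {Det}; 7:naupaux {Det}; 8:rou {Noun}.
If word 2 were Adj, no tagging could satisfy rule 3; so word 2 is Noun.
If word 3 were Adj, no tagging could satisfy rule 2; so word 3 is Noun.
The unique satisfying tagging is: Det Noun Noun Noun Noun Det Det Noun.
Checking: rule 1 ok; rule 2 ok; rule 3 ok.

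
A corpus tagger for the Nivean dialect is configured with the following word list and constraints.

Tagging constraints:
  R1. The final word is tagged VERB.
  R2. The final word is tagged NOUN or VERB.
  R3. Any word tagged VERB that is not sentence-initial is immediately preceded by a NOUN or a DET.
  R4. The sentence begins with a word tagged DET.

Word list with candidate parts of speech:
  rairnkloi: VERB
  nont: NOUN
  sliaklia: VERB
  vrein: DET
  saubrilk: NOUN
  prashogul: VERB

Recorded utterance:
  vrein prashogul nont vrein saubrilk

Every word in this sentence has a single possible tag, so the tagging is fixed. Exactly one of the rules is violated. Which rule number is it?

Fixed tagging: DET VERB NOUN DET NOUN.
Applying the rules: R1 ✗, R2 ✓, R3 ✓, R4 ✓.
Only rule 1 fails.

1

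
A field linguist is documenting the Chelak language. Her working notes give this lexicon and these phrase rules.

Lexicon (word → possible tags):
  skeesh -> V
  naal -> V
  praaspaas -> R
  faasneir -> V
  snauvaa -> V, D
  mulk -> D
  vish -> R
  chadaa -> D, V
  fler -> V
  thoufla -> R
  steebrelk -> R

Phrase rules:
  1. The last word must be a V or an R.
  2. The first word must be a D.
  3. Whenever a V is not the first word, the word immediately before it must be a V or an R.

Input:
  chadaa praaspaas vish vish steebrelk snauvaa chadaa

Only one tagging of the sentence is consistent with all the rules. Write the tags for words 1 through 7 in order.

D R R R R V V

Candidates per position — 1:chadaa {D,V}; 2:praaspaas {R}; 3:vish {R}; 4:vish {R}; 5:steebrelk {R}; 6:snauvaa {V,D}; 7:chadaa {D,V}.
If word 1 were V, no tagging could satisfy rule 2; so word 1 is D.
If word 7 were D, no tagging could satisfy rule 1; so word 7 is V.
If word 6 were D, no tagging could satisfy rule 3; so word 6 is V.
So the tagging must be: D R R R R V V.
Check: rule 1 holds; rule 2 holds; rule 3 holds.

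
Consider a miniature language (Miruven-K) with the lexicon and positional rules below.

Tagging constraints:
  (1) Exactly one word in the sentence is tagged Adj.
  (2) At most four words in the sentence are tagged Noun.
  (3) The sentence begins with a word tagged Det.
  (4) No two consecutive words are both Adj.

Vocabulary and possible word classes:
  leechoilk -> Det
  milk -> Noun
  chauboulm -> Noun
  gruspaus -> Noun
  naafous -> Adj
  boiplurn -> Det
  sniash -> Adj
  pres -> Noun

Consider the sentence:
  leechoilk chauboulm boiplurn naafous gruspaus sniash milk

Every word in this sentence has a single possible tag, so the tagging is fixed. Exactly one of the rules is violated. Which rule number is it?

Fixed tagging: Det Noun Det Adj Noun Adj Noun.
Checking each rule: R1 ✗, R2 ✓, R3 ✓, R4 ✓.
Only rule 1 fails.

1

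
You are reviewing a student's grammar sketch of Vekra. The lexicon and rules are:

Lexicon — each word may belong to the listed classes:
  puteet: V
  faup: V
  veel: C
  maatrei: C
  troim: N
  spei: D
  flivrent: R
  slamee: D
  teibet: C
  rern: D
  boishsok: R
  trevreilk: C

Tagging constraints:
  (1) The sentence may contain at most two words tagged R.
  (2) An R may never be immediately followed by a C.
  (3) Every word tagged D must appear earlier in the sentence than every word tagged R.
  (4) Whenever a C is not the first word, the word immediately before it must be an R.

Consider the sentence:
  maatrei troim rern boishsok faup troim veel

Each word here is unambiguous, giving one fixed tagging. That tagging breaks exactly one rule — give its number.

4

Fixed tagging: C N D R V N C.
Checking each rule: R1 holds, R2 holds, R3 holds, R4 violated.
Only rule 4 fails.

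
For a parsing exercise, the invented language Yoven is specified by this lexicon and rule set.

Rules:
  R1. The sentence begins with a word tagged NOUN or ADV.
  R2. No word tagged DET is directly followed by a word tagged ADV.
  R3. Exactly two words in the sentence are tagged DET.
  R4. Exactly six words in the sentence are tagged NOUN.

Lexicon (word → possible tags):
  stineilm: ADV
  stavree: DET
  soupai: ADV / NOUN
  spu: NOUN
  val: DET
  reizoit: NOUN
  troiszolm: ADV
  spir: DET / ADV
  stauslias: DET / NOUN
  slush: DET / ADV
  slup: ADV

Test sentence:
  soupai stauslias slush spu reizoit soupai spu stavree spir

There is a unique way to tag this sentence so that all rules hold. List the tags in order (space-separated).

NOUN NOUN ADV NOUN NOUN NOUN NOUN DET DET

Candidates per position — 1:soupai {ADV,NOUN}; 2:stauslias {DET,NOUN}; 3:slush {DET,ADV}; 4:spu {NOUN}; 5:reizoit {NOUN}; 6:soupai {ADV,NOUN}; 7:spu {NOUN}; 8:stavree {DET}; 9:spir {DET,ADV}.
Word 1 cannot be ADV — rule 4 would then fail for every completion. It is NOUN.
Word 2 cannot be DET — rule 4 would then fail for every completion. It is NOUN.
Word 6 cannot be ADV — rule 4 would then fail for every completion. It is NOUN.
Word 9 cannot be ADV — rule 2 would then fail for every completion. It is DET.
Word 3 cannot be DET — rule 3 would then fail for every completion. It is ADV.
That leaves exactly one tagging: NOUN NOUN ADV NOUN NOUN NOUN NOUN DET DET.
Verifying each rule — rule 1 satisfied; rule 2 satisfied; rule 3 satisfied; rule 4 satisfied.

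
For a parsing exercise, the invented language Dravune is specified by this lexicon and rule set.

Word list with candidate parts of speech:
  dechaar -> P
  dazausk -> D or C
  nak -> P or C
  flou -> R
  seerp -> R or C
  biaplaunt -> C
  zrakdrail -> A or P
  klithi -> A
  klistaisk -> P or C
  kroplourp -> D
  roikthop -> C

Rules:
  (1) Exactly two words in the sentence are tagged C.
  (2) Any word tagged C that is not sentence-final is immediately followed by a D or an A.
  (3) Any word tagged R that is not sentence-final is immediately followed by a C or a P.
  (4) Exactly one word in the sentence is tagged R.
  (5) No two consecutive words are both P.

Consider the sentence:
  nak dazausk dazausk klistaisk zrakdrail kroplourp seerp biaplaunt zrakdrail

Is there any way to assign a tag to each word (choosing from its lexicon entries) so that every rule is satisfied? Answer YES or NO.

Candidates per position — 1:nak {P,C}; 2:dazausk {D,C}; 3:dazausk {D,C}; 4:klistaisk {P,C}; 5:zrakdrail {A,P}; 6:kroplourp {D}; 7:seerp {R,C}; 8:biaplaunt {C}; 9:zrakdrail {A,P}.
One satisfying assignment: P C D P A D R C A.
Verifying each rule — rule 1 holds; rule 2 holds; rule 3 holds; rule 4 holds; rule 5 holds.

YES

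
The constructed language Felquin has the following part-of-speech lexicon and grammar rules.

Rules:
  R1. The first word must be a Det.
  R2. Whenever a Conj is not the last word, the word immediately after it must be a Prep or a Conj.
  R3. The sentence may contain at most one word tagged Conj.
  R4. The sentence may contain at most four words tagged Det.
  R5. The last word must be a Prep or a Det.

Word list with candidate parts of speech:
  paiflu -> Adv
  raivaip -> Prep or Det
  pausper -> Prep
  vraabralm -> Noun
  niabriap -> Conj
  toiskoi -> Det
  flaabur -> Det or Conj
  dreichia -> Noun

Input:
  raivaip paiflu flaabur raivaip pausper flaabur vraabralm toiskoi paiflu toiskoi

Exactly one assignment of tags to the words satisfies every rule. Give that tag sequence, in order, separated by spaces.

Candidates per position — 1:raivaip {Prep,Det}; 2:paiflu {Adv}; 3:flaabur {Det,Conj}; 4:raivaip {Prep,Det}; 5:pausper {Prep}; 6:flaabur {Det,Conj}; 7:vraabralm {Noun}; 8:toiskoi {Det}; 9:paiflu {Adv}; 10:toiskoi {Det}.
If word 1 were Prep, no tagging could satisfy rule 1; so word 1 is Det.
If word 6 were Conj, no tagging could satisfy rule 2; so word 6 is Det.
If word 3 were Det, no tagging could satisfy rule 4; so word 3 is Conj.
If word 4 were Det, no tagging could satisfy rule 2; so word 4 is Prep.
The unique satisfying tagging is: Det Adv Conj Prep Prep Det Noun Det Adv Det.
Checking: rule 1 ok; rule 2 ok; rule 3 ok; rule 4 ok; rule 5 ok.

Det Adv Conj Prep Prep Det Noun Det Adv Det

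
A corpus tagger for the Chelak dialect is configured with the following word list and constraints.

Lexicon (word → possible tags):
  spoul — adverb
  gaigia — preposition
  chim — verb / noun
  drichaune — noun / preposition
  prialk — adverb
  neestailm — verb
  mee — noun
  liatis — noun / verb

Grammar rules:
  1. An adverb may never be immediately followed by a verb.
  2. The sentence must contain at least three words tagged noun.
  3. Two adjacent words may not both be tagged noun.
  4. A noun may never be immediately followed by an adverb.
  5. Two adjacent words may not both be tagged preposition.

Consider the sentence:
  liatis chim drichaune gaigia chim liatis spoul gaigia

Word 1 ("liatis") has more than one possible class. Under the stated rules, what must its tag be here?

noun

Candidates per position — 1:liatis {noun,verb}; 2:chim {verb,noun}; 3:drichaune {noun,preposition}; 4:gaigia {preposition}; 5:chim {verb,noun}; 6:liatis {noun,verb}; 7:spoul {adverb}; 8:gaigia {preposition}.
If word 3 were preposition, no tagging could satisfy rule 5; so word 3 is noun.
If word 6 were noun, no tagging could satisfy rule 4; so word 6 is verb.
If word 2 were noun, no tagging could satisfy rule 3; so word 2 is verb.
If word 5 were verb, no tagging could satisfy rule 2; so word 5 is noun.
If word 1 were verb, no tagging could satisfy rule 2; so word 1 is noun.
That leaves exactly one tagging: noun verb noun preposition noun verb adverb preposition.
Check: rule 1 ok; rule 2 ok; rule 3 ok; rule 4 ok; rule 5 ok.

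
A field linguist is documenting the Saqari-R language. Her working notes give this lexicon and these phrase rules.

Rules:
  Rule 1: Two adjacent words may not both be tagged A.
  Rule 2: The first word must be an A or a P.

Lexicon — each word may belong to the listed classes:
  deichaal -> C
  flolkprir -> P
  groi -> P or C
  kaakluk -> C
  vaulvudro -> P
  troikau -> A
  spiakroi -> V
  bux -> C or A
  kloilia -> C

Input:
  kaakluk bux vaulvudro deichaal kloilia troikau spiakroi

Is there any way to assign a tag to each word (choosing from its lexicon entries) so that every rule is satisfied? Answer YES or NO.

NO

Candidates per position — 1:kaakluk {C}; 2:bux {C,A}; 3:vaulvudro {P}; 4:deichaal {C}; 5:kloilia {C}; 6:troikau {A}; 7:spiakroi {V}.
Rule 2 cannot be satisfied by any choice of tags from the lexicon.
So there is no consistent tagging.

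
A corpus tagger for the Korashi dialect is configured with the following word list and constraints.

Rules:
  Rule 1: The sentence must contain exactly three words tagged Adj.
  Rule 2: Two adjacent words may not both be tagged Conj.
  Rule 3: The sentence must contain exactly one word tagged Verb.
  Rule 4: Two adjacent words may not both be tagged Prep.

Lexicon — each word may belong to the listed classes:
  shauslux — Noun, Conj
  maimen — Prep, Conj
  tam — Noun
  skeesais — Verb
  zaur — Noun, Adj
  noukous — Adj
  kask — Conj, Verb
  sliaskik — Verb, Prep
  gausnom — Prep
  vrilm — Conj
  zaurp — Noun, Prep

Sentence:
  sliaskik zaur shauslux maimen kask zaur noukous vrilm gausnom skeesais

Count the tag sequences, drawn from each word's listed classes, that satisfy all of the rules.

Candidates per position — 1:sliaskik {Verb,Prep}; 2:zaur {Noun,Adj}; 3:shauslux {Noun,Conj}; 4:maimen {Prep,Conj}; 5:kask {Conj,Verb}; 6:zaur {Noun,Adj}; 7:noukous {Adj}; 8:vrilm {Conj}; 9:gausnom {Prep}; 10:skeesais {Verb}.
There are 64 candidate sequences in total.
The sequences that satisfy every rule: Prep Adj Noun Prep Conj Adj Adj Conj Prep Verb; Prep Adj Conj Prep Conj Adj Adj Conj Prep Verb.
Count = 2.

2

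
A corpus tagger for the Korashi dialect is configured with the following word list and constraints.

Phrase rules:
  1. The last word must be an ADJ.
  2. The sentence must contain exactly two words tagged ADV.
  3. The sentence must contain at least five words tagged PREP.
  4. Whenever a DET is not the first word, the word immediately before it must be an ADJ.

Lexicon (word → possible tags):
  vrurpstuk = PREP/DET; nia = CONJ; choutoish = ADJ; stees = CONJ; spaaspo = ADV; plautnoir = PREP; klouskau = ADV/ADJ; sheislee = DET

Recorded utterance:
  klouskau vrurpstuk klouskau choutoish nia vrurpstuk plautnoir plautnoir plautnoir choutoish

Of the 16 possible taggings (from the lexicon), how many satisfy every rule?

Candidates per position — 1:klouskau {ADV,ADJ}; 2:vrurpstuk {PREP,DET}; 3:klouskau {ADV,ADJ}; 4:choutoish {ADJ}; 5:nia {CONJ}; 6:vrurpstuk {PREP,DET}; 7:plautnoir {PREP}; 8:plautnoir {PREP}; 9:plautnoir {PREP}; 10:choutoish {ADJ}.
There are 16 candidate sequences in total.
The sequences that satisfy every rule: ADV PREP ADV ADJ CONJ PREP PREP PREP PREP ADJ.
Count = 1.

1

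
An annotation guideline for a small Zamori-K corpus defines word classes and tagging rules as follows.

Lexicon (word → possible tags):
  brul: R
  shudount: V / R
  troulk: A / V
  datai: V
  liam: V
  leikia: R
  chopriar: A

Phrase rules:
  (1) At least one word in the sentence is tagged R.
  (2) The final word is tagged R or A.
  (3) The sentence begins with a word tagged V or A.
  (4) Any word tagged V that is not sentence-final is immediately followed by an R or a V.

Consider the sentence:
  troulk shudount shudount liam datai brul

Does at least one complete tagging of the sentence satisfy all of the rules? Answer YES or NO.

Candidates per position — 1:troulk {A,V}; 2:shudount {V,R}; 3:shudount {V,R}; 4:liam {V}; 5:datai {V}; 6:brul {R}.
One satisfying assignment: A R R V V R.
Check: rule 1 ✓; rule 2 ✓; rule 3 ✓; rule 4 ✓.

YES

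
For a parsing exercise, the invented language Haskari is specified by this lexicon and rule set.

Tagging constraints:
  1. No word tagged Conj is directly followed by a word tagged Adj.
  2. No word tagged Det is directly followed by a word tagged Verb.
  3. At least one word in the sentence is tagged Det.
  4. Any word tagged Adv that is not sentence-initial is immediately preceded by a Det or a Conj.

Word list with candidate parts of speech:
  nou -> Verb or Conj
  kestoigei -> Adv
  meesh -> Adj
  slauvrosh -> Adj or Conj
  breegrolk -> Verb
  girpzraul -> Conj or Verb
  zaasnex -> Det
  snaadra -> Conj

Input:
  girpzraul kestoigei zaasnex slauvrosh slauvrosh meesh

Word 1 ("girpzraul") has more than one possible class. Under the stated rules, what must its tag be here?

Candidates per position — 1:girpzraul {Conj,Verb}; 2:kestoigei {Adv}; 3:zaasnex {Det}; 4:slauvrosh {Adj,Conj}; 5:slauvrosh {Adj,Conj}; 6:meesh {Adj}.
Word 1 cannot be Verb — rule 4 would then fail for every completion. It is Conj.
Word 4 cannot be Conj — rule 1 would then fail for every completion. It is Adj.
Word 5 cannot be Conj — rule 1 would then fail for every completion. It is Adj.
The unique satisfying tagging is: Conj Adv Det Adj Adj Adj.
Check: rule 1 ok; rule 2 ok; rule 3 ok; rule 4 ok.

Conj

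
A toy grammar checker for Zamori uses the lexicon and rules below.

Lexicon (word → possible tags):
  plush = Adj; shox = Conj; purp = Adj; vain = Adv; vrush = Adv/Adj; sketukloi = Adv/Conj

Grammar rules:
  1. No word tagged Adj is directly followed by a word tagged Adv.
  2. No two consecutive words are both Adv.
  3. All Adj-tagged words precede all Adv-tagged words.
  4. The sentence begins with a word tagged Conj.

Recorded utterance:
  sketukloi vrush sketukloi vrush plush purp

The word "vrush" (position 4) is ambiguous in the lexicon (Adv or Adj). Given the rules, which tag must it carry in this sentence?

Adj

Candidates per position — 1:sketukloi {Adv,Conj}; 2:vrush {Adv,Adj}; 3:sketukloi {Adv,Conj}; 4:vrush {Adv,Adj}; 5:plush {Adj}; 6:purp {Adj}.
At position 1, choosing Adv makes rule 3 impossible to satisfy; hence Conj.
At position 2, choosing Adv makes rule 3 impossible to satisfy; hence Adj.
At position 3, choosing Adv makes rule 1 impossible to satisfy; hence Conj.
At position 4, choosing Adv makes rule 3 impossible to satisfy; hence Adj.
The unique satisfying tagging is: Conj Adj Conj Adj Adj Adj.
Verifying each rule — rule 1 holds; rule 2 holds; rule 3 holds; rule 4 holds.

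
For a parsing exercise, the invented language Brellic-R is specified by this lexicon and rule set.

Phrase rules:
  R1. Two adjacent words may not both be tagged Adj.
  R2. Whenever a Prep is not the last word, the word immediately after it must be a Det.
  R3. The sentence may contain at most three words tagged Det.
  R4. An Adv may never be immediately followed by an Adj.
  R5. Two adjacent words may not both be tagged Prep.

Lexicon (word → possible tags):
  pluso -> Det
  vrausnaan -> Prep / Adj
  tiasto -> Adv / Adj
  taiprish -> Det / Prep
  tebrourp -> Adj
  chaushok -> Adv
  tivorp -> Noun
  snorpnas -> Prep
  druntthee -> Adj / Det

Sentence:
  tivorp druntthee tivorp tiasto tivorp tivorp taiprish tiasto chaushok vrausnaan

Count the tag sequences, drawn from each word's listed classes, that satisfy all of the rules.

Candidates per position — 1:tivorp {Noun}; 2:druntthee {Adj,Det}; 3:tivorp {Noun}; 4:tiasto {Adv,Adj}; 5:tivorp {Noun}; 6:tivorp {Noun}; 7:taiprish {Det,Prep}; 8:tiasto {Adv,Adj}; 9:chaushok {Adv}; 10:vrausnaan {Prep,Adj}.
There are 32 candidate sequences in total.
Checking each against the rules leaves 8 sequences.
Count = 8.

8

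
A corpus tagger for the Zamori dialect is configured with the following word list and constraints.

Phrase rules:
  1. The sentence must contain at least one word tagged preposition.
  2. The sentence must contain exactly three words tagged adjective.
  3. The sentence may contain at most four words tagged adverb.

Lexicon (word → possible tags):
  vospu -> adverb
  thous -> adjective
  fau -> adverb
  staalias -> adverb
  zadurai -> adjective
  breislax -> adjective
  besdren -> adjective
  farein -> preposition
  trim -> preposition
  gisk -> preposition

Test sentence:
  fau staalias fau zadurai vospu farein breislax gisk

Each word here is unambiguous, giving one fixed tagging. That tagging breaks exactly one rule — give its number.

Fixed tagging: adverb adverb adverb adjective adverb preposition adjective preposition.
Rule check: R1 ✓, R2 ✗, R3 ✓.
Only rule 2 fails.

2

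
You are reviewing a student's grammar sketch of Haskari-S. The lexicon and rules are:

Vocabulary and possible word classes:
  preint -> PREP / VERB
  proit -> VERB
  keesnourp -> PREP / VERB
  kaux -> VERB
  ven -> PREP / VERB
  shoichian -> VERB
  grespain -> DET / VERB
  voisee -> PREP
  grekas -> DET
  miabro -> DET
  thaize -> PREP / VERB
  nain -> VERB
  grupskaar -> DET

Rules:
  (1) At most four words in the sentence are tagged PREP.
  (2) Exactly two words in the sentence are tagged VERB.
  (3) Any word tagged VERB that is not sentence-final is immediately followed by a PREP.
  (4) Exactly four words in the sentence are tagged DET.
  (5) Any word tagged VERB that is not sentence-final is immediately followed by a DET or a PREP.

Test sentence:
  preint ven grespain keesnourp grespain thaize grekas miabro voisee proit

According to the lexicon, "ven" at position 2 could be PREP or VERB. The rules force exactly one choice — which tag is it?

PREP

Candidates per position — 1:preint {PREP,VERB}; 2:ven {PREP,VERB}; 3:grespain {DET,VERB}; 4:keesnourp {PREP,VERB}; 5:grespain {DET,VERB}; 6:thaize {PREP,VERB}; 7:grekas {DET}; 8:miabro {DET}; 9:voisee {PREP}; 10:proit {VERB}.
Position 2: tagging it VERB would leave rule 3 unsatisfiable, so it must be PREP.
Position 3: tagging it VERB would leave rule 4 unsatisfiable, so it must be DET.
Position 4: tagging it VERB would leave rule 3 unsatisfiable, so it must be PREP.
Position 5: tagging it VERB would leave rule 4 unsatisfiable, so it must be DET.
Position 6: tagging it VERB would leave rule 3 unsatisfiable, so it must be PREP.
Position 1: tagging it PREP would leave rule 1 unsatisfiable, so it must be VERB.
That leaves exactly one tagging: VERB PREP DET PREP DET PREP DET DET PREP VERB.
Verifying each rule — rule 1 satisfied; rule 2 satisfied; rule 3 satisfied; rule 4 satisfied; rule 5 satisfied.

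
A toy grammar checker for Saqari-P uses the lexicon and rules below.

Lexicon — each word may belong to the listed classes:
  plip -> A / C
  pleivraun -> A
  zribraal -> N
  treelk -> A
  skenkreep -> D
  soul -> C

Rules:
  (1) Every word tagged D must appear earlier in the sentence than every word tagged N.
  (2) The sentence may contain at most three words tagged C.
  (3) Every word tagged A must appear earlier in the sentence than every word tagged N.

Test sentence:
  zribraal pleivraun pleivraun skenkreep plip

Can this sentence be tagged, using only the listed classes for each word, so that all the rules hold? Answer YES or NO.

Candidates per position — 1:zribraal {N}; 2:pleivraun {A}; 3:pleivraun {A}; 4:skenkreep {D}; 5:plip {A,C}.
Rule 1 cannot be satisfied by any choice of tags from the lexicon.
So there is no consistent tagging.

NO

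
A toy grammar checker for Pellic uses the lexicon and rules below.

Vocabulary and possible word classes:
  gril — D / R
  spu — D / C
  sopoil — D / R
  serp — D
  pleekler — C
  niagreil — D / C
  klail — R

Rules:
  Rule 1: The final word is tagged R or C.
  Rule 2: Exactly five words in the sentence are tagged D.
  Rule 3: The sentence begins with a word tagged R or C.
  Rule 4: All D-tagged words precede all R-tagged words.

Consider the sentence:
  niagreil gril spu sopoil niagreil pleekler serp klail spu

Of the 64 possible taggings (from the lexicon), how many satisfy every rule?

Candidates per position — 1:niagreil {D,C}; 2:gril {D,R}; 3:spu {D,C}; 4:sopoil {D,R}; 5:niagreil {D,C}; 6:pleekler {C}; 7:serp {D}; 8:klail {R}; 9:spu {D,C}.
There are 64 candidate sequences in total.
The sequences that satisfy every rule: C D D D D C D R C.
Count = 1.

1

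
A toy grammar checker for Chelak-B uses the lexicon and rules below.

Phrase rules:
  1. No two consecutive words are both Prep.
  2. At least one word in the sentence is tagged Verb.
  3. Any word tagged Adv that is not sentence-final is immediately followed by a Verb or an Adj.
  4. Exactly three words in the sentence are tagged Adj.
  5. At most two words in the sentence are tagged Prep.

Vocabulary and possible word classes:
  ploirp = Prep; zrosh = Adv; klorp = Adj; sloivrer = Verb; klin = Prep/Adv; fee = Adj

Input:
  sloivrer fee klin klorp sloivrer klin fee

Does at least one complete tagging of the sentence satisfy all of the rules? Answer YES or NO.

YES

Candidates per position — 1:sloivrer {Verb}; 2:fee {Adj}; 3:klin {Prep,Adv}; 4:klorp {Adj}; 5:sloivrer {Verb}; 6:klin {Prep,Adv}; 7:fee {Adj}.
One satisfying assignment: Verb Adj Prep Adj Verb Prep Adj.
Check: rule 1 holds; rule 2 holds; rule 3 holds; rule 4 holds; rule 5 holds.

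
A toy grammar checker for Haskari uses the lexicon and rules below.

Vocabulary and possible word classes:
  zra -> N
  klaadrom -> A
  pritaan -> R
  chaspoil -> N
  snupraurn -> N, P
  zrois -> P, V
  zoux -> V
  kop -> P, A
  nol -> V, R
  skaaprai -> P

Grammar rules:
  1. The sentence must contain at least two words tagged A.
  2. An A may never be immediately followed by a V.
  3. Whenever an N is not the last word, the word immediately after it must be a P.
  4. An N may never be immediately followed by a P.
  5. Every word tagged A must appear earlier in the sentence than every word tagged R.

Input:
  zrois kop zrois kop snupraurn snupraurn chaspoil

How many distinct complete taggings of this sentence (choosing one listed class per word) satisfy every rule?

2

Candidates per position — 1:zrois {P,V}; 2:kop {P,A}; 3:zrois {P,V}; 4:kop {P,A}; 5:snupraurn {N,P}; 6:snupraurn {N,P}; 7:chaspoil {N}.
There are 64 candidate sequences in total.
The sequences that satisfy every rule: P A P A P P N; V A P A P P N.
Count = 2.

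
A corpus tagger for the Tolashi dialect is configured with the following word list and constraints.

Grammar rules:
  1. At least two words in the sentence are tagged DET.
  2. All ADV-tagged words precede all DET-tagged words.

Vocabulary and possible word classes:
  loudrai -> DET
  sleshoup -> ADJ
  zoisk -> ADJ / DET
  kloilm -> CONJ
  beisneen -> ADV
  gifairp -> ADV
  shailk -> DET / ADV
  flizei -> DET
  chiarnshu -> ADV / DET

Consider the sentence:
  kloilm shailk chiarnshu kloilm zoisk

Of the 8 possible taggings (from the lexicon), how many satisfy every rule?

3

Candidates per position — 1:kloilm {CONJ}; 2:shailk {DET,ADV}; 3:chiarnshu {ADV,DET}; 4:kloilm {CONJ}; 5:zoisk {ADJ,DET}.
There are 8 candidate sequences in total.
The sequences that satisfy every rule: CONJ DET DET CONJ ADJ; CONJ DET DET CONJ DET; CONJ ADV DET CONJ DET.
Count = 3.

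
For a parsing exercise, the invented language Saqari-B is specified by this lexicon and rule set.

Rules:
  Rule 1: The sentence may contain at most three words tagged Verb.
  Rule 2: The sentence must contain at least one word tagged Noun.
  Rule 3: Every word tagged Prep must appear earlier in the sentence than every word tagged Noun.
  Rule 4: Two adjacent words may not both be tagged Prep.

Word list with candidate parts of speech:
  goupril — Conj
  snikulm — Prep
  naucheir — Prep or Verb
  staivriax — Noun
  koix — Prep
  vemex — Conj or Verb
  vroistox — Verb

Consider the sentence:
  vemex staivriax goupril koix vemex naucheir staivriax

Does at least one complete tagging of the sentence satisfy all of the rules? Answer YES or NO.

NO

Candidates per position — 1:vemex {Conj,Verb}; 2:staivriax {Noun}; 3:goupril {Conj}; 4:koix {Prep}; 5:vemex {Conj,Verb}; 6:naucheir {Prep,Verb}; 7:staivriax {Noun}.
Rule 3 cannot be satisfied by any choice of tags from the lexicon.
So there is no consistent tagging.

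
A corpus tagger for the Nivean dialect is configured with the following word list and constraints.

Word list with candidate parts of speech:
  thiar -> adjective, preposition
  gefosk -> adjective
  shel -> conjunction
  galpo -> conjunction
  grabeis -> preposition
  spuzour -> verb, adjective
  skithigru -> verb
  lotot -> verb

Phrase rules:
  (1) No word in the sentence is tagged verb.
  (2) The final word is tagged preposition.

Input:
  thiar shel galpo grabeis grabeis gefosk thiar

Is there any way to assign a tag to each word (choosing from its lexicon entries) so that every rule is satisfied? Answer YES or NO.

Candidates per position — 1:thiar {adjective,preposition}; 2:shel {conjunction}; 3:galpo {conjunction}; 4:grabeis {preposition}; 5:grabeis {preposition}; 6:gefosk {adjective}; 7:thiar {adjective,preposition}.
One satisfying assignment: preposition conjunction conjunction preposition preposition adjective preposition.
Verifying each rule — rule 1 ok; rule 2 ok.

YES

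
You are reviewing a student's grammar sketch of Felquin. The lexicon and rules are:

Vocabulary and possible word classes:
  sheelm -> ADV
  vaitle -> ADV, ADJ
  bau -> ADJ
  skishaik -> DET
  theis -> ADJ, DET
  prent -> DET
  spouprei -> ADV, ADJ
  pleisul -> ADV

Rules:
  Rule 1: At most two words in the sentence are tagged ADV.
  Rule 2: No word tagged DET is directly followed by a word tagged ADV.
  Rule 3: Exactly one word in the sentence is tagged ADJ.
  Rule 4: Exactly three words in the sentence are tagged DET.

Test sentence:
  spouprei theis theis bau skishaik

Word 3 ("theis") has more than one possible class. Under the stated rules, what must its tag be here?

DET

Candidates per position — 1:spouprei {ADV,ADJ}; 2:theis {ADJ,DET}; 3:theis {ADJ,DET}; 4:bau {ADJ}; 5:skishaik {DET}.
Word 1 cannot be ADJ — rule 3 would then fail for every completion. It is ADV.
Word 2 cannot be ADJ — rule 3 would then fail for every completion. It is DET.
Word 3 cannot be ADJ — rule 3 would then fail for every completion. It is DET.
So the tagging must be: ADV DET DET ADJ DET.
Rule-by-rule: rule 1 holds; rule 2 holds; rule 3 holds; rule 4 holds.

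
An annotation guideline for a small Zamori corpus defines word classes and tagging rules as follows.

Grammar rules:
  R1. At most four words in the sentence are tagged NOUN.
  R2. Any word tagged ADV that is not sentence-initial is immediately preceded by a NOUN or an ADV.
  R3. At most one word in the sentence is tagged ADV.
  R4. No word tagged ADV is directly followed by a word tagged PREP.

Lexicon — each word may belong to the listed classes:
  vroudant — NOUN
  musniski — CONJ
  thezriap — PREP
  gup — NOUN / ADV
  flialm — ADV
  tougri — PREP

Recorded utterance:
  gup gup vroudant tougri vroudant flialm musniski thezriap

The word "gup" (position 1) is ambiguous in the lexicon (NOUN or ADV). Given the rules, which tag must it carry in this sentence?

NOUN

Candidates per position — 1:gup {NOUN,ADV}; 2:gup {NOUN,ADV}; 3:vroudant {NOUN}; 4:tougri {PREP}; 5:vroudant {NOUN}; 6:flialm {ADV}; 7:musniski {CONJ}; 8:thezriap {PREP}.
Position 1: tagging it ADV would leave rule 3 unsatisfiable, so it must be NOUN.
Position 2: tagging it ADV would leave rule 3 unsatisfiable, so it must be NOUN.
That leaves exactly one tagging: NOUN NOUN NOUN PREP NOUN ADV CONJ PREP.
Check: rule 1 ✓; rule 2 ✓; rule 3 ✓; rule 4 ✓.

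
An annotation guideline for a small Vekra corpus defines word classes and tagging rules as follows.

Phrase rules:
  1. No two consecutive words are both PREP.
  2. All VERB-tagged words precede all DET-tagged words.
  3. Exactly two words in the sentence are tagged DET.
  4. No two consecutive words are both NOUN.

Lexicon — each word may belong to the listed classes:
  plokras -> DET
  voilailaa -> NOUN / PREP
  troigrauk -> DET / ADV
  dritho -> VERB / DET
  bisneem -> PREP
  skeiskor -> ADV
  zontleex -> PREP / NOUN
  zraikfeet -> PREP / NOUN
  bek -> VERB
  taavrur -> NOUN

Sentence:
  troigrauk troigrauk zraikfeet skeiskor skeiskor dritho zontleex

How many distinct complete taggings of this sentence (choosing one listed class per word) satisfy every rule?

Candidates per position — 1:troigrauk {DET,ADV}; 2:troigrauk {DET,ADV}; 3:zraikfeet {PREP,NOUN}; 4:skeiskor {ADV}; 5:skeiskor {ADV}; 6:dritho {VERB,DET}; 7:zontleex {PREP,NOUN}.
There are 32 candidate sequences in total.
Checking each against the rules leaves 8 sequences.
Count = 8.

8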